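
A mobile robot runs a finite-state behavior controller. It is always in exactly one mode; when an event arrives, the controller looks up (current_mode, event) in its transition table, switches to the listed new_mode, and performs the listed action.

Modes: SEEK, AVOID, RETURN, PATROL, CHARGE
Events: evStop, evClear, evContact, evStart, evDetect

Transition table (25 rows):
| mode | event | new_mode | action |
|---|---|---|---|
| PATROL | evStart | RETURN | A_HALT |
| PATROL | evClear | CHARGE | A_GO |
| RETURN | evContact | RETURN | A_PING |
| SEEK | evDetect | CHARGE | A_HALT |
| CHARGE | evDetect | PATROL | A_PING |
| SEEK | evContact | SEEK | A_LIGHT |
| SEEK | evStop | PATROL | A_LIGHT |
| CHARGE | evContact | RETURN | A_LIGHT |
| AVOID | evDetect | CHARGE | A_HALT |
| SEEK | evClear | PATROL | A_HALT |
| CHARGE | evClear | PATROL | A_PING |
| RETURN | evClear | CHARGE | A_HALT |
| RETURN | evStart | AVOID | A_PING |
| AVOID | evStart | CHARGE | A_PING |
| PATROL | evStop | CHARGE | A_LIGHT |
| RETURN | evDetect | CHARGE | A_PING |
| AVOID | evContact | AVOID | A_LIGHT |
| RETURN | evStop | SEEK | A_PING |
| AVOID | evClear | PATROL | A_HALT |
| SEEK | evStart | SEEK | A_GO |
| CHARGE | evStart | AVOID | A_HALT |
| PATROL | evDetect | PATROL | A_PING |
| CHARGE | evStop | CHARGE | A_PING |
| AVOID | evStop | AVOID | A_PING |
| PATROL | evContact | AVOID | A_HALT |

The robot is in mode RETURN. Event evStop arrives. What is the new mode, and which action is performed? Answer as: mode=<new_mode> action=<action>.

current mode = RETURN; filter table to that mode:
  (RETURN, evContact) → (RETURN, A_PING)
  (RETURN, evClear) → (CHARGE, A_HALT)
  (RETURN, evStart) → (AVOID, A_PING)
  (RETURN, evDetect) → (CHARGE, A_PING)
  (RETURN, evStop) → (SEEK, A_PING)  ← event matches
event = evStop selects (SEEK, A_PING)

mode=SEEK action=A_PING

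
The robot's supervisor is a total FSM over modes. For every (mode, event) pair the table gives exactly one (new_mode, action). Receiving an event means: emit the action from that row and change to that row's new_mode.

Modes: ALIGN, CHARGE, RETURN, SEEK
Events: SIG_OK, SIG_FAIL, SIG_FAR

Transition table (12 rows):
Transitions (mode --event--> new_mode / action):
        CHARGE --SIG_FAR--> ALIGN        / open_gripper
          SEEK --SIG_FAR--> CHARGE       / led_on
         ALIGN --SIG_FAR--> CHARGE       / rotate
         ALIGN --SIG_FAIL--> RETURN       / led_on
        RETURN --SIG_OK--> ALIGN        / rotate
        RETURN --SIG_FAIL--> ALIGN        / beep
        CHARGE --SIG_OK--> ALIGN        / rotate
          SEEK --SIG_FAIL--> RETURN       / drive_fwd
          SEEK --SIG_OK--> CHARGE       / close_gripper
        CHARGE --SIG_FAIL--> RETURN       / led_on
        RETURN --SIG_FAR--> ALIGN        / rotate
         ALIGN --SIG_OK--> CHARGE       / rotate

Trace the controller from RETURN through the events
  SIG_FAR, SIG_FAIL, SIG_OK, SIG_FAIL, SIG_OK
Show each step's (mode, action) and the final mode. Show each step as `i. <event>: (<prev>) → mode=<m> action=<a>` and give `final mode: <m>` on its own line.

final mode: ALIGN

1. SIG_FAR: (RETURN) → mode=ALIGN action=rotate
2. SIG_FAIL: (ALIGN) → mode=RETURN action=led_on
3. SIG_OK: (RETURN) → mode=ALIGN action=rotate
4. SIG_FAIL: (ALIGN) → mode=RETURN action=led_on
5. SIG_OK: (RETURN) → mode=ALIGN action=rotate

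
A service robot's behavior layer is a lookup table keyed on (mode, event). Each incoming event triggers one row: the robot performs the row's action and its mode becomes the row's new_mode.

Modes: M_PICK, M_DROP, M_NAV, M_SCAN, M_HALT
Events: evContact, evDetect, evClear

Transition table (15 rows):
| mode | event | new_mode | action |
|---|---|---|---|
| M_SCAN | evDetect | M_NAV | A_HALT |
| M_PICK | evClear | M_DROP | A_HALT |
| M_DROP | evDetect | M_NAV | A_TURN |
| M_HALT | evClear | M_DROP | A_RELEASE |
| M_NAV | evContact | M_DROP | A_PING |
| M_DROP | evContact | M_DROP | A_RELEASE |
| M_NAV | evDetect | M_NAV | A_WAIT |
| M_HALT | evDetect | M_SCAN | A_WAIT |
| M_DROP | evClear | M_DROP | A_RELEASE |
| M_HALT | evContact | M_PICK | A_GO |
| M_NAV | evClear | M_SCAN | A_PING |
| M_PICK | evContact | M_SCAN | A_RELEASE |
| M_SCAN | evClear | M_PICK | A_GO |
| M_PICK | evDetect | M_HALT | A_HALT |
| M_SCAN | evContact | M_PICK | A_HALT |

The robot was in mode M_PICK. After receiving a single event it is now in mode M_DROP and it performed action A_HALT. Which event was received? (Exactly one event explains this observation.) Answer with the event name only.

evClear

try evContact: (M_PICK, evContact) → (M_SCAN, A_RELEASE)
try evDetect: (M_PICK, evDetect) → (M_HALT, A_HALT)
try evClear: (M_PICK, evClear) → (M_DROP, A_HALT)  ← matches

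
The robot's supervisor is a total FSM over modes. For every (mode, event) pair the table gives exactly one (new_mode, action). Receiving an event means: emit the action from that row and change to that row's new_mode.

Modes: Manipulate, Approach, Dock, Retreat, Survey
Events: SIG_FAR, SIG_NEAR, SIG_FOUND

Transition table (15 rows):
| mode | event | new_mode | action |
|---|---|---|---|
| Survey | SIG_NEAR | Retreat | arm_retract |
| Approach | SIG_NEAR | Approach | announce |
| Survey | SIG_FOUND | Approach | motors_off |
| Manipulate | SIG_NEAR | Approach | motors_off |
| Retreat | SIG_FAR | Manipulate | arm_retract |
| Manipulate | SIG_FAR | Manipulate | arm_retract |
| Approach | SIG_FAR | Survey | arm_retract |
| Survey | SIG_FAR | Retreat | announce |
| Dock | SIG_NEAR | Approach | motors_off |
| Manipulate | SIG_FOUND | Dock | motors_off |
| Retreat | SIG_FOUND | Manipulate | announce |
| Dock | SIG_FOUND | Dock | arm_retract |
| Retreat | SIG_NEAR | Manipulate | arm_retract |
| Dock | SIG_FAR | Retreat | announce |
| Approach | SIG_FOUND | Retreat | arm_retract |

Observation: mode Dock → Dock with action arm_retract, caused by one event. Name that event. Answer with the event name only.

SIG_FOUND

try SIG_FAR: (Dock, SIG_FAR) → (Retreat, announce)
try SIG_NEAR: (Dock, SIG_NEAR) → (Approach, motors_off)
try SIG_FOUND: (Dock, SIG_FOUND) → (Dock, arm_retract)  ← matches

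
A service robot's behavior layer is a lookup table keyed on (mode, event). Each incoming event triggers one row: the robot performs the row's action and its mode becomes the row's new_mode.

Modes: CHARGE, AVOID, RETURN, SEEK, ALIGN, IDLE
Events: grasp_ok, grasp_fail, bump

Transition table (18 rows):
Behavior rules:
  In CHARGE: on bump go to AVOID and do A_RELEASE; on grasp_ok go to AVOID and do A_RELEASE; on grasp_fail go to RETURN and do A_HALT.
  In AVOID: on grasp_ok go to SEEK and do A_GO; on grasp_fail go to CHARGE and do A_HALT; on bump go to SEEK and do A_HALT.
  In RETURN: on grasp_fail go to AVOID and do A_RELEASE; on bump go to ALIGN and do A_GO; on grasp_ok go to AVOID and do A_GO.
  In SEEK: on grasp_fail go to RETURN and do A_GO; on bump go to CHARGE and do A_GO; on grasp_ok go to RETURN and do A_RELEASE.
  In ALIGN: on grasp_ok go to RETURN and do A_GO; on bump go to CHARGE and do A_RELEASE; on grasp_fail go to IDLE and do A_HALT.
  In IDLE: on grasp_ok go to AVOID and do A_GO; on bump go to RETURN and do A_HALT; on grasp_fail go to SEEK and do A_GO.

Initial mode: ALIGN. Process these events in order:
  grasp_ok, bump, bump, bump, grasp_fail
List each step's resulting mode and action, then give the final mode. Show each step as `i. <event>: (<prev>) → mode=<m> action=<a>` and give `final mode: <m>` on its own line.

final mode: CHARGE

1. grasp_ok: (ALIGN) → mode=RETURN action=A_GO
2. bump: (RETURN) → mode=ALIGN action=A_GO
3. bump: (ALIGN) → mode=CHARGE action=A_RELEASE
4. bump: (CHARGE) → mode=AVOID action=A_RELEASE
5. grasp_fail: (AVOID) → mode=CHARGE action=A_HALT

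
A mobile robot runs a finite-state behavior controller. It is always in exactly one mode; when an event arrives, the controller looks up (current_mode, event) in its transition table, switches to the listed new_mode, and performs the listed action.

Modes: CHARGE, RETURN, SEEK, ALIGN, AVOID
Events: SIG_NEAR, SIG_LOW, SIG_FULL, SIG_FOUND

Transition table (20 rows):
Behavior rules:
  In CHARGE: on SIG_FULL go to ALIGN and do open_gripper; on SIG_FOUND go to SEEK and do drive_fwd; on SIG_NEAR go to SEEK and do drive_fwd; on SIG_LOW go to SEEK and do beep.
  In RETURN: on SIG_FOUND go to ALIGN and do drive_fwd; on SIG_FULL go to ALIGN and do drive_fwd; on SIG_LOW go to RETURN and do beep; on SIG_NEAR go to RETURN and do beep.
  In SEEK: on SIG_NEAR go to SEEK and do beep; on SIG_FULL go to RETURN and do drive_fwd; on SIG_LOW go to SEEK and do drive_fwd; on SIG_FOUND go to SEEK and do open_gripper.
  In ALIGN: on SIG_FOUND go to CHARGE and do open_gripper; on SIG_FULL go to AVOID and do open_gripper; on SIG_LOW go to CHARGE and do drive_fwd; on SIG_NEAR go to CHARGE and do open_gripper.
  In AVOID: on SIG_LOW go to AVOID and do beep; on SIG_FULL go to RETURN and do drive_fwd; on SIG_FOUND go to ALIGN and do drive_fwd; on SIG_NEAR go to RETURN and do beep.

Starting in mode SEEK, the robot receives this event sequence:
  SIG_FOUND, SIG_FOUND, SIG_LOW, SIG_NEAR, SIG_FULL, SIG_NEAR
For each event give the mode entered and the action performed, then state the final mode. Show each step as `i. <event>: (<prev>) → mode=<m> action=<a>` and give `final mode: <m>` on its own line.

1. SIG_FOUND: (SEEK) → mode=SEEK action=open_gripper
2. SIG_FOUND: (SEEK) → mode=SEEK action=open_gripper
3. SIG_LOW: (SEEK) → mode=SEEK action=drive_fwd
4. SIG_NEAR: (SEEK) → mode=SEEK action=beep
5. SIG_FULL: (SEEK) → mode=RETURN action=drive_fwd
6. SIG_NEAR: (RETURN) → mode=RETURN action=beep

final mode: RETURN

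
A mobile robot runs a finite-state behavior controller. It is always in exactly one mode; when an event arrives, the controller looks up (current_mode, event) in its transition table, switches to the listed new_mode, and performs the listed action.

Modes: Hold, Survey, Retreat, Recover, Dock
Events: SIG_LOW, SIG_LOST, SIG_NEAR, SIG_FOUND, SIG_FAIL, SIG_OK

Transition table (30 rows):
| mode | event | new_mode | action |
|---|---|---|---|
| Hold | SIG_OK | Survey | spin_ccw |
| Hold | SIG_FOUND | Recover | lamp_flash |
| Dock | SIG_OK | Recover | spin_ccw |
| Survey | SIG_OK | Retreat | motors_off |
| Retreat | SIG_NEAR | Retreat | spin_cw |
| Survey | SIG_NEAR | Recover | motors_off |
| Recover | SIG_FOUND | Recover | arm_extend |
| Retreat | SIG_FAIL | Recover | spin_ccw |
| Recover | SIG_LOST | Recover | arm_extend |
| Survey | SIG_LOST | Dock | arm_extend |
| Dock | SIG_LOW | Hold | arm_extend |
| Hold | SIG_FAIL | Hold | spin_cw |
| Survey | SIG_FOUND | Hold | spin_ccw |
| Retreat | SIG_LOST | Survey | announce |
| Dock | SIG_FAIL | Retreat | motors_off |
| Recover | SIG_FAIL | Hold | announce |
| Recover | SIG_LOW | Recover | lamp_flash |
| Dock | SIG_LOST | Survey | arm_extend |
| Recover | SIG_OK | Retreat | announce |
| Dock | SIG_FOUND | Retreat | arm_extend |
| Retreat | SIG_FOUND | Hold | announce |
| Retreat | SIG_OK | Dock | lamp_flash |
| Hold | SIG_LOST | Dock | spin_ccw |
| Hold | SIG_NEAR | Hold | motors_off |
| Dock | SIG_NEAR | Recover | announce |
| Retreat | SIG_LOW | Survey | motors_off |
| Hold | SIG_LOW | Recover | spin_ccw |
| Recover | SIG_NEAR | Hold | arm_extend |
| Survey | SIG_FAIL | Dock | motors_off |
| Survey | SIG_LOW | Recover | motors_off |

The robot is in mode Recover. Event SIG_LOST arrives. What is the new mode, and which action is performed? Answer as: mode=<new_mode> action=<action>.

current mode = Recover; filter table to that mode:
  (Recover, SIG_FOUND) → (Recover, arm_extend)
  (Recover, SIG_LOST) → (Recover, arm_extend)  ← event matches
  (Recover, SIG_FAIL) → (Hold, announce)
  (Recover, SIG_LOW) → (Recover, lamp_flash)
  (Recover, SIG_OK) → (Retreat, announce)
  (Recover, SIG_NEAR) → (Hold, arm_extend)
event = SIG_LOST selects (Recover, arm_extend)

mode=Recover action=arm_extend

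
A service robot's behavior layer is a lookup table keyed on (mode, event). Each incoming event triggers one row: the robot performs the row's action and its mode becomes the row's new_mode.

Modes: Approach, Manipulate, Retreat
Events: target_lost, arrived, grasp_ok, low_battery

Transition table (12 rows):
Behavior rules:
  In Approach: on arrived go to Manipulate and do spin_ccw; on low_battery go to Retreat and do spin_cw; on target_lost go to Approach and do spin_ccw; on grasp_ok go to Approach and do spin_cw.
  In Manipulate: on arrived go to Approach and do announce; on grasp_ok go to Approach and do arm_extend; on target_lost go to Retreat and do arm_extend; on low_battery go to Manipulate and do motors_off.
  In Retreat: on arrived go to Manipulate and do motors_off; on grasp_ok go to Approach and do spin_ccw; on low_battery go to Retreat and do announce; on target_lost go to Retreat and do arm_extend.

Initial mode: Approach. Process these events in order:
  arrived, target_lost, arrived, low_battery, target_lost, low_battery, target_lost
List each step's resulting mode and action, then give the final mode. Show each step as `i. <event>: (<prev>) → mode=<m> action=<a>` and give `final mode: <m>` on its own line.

final mode: Retreat

1. arrived: (Approach) → mode=Manipulate action=spin_ccw
2. target_lost: (Manipulate) → mode=Retreat action=arm_extend
3. arrived: (Retreat) → mode=Manipulate action=motors_off
4. low_battery: (Manipulate) → mode=Manipulate action=motors_off
5. target_lost: (Manipulate) → mode=Retreat action=arm_extend
6. low_battery: (Retreat) → mode=Retreat action=announce
7. target_lost: (Retreat) → mode=Retreat action=arm_extend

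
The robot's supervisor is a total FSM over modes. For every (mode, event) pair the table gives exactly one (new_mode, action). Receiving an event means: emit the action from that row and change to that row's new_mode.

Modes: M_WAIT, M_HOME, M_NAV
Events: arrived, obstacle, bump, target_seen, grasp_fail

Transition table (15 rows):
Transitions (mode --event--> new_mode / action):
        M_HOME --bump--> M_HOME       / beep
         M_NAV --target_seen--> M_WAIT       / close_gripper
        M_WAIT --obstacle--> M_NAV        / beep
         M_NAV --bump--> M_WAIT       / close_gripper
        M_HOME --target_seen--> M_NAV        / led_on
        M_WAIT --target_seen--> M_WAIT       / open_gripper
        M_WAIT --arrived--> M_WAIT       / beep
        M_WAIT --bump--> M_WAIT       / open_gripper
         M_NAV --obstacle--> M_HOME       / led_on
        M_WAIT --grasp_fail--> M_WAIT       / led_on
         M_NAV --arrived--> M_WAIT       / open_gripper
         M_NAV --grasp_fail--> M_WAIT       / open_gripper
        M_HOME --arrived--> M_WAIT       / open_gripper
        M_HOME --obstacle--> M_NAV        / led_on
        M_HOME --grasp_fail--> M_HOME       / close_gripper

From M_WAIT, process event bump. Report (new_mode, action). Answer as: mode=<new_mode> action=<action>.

current mode = M_WAIT; filter table to that mode:
  (M_WAIT, obstacle) → (M_NAV, beep)
  (M_WAIT, target_seen) → (M_WAIT, open_gripper)
  (M_WAIT, arrived) → (M_WAIT, beep)
  (M_WAIT, bump) → (M_WAIT, open_gripper)  ← event matches
  (M_WAIT, grasp_fail) → (M_WAIT, led_on)
event = bump selects (M_WAIT, open_gripper)

mode=M_WAIT action=open_gripper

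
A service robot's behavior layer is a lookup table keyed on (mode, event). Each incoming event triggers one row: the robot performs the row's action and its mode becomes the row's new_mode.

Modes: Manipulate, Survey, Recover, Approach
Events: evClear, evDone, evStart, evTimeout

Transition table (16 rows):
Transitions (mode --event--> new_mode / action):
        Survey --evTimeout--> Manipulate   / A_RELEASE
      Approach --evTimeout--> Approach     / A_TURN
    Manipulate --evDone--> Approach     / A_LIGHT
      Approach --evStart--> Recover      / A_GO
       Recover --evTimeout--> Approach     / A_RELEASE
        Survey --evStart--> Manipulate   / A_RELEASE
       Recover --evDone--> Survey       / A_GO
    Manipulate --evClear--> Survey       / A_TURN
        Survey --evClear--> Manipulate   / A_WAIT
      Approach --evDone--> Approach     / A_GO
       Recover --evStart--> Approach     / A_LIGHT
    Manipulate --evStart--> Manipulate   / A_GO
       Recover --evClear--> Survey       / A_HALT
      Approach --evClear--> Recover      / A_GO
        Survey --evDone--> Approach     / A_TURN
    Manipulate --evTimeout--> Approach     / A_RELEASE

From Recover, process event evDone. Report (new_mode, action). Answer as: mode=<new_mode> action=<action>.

current mode = Recover; filter table to that mode:
  (Recover, evTimeout) → (Approach, A_RELEASE)
  (Recover, evDone) → (Survey, A_GO)  ← event matches
  (Recover, evStart) → (Approach, A_LIGHT)
  (Recover, evClear) → (Survey, A_HALT)
event = evDone selects (Survey, A_GO)

mode=Survey action=A_GO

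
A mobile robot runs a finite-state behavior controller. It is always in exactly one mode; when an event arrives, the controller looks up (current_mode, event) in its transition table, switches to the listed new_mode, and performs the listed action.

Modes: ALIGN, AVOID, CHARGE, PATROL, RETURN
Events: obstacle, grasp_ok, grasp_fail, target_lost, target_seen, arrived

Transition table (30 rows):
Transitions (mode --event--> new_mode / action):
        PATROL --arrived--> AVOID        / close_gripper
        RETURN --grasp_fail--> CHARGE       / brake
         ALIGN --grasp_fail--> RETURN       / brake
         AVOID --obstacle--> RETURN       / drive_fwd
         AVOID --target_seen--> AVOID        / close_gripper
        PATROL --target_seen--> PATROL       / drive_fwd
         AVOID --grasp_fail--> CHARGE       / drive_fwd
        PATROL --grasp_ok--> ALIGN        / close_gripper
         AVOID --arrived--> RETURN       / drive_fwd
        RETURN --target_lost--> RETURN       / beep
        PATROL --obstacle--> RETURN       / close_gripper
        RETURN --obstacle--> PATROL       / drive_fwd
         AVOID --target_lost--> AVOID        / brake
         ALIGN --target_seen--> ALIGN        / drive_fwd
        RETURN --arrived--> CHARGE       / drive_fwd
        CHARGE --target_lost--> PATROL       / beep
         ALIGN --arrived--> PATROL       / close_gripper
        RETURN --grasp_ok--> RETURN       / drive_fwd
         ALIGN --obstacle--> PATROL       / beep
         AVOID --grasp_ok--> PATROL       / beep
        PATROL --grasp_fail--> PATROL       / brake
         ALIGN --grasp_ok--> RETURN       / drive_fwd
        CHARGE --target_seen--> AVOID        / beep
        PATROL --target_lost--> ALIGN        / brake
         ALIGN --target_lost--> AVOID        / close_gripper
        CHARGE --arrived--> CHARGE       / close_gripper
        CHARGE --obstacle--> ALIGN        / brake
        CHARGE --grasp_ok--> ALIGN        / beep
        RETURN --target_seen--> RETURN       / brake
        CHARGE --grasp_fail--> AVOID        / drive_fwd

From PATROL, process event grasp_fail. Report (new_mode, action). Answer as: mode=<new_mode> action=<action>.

current mode = PATROL; filter table to that mode:
  (PATROL, arrived) → (AVOID, close_gripper)
  (PATROL, target_seen) → (PATROL, drive_fwd)
  (PATROL, grasp_ok) → (ALIGN, close_gripper)
  (PATROL, obstacle) → (RETURN, close_gripper)
  (PATROL, grasp_fail) → (PATROL, brake)  ← event matches
  (PATROL, target_lost) → (ALIGN, brake)
event = grasp_fail selects (PATROL, brake)

mode=PATROL action=brake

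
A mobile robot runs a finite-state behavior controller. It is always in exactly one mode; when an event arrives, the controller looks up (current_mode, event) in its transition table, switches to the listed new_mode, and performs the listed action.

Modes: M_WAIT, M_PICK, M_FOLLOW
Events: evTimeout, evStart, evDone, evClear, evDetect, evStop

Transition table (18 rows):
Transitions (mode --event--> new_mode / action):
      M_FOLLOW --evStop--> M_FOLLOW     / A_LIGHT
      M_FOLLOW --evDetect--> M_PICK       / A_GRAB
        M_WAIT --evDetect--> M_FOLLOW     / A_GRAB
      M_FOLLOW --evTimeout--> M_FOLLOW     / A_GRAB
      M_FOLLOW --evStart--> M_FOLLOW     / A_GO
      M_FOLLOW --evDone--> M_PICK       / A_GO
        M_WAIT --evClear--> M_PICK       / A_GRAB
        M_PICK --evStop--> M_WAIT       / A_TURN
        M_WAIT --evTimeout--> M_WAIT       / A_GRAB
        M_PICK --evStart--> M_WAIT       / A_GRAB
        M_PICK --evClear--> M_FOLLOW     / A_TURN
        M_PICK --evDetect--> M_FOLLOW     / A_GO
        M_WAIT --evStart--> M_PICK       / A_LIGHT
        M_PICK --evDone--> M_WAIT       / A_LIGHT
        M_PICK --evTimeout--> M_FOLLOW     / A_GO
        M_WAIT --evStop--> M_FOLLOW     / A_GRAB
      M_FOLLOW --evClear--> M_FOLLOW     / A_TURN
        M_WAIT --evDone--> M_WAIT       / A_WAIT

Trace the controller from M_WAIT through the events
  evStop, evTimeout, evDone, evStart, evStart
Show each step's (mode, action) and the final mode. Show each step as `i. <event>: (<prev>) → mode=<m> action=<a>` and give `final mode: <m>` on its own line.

1. evStop: (M_WAIT) → mode=M_FOLLOW action=A_GRAB
2. evTimeout: (M_FOLLOW) → mode=M_FOLLOW action=A_GRAB
3. evDone: (M_FOLLOW) → mode=M_PICK action=A_GO
4. evStart: (M_PICK) → mode=M_WAIT action=A_GRAB
5. evStart: (M_WAIT) → mode=M_PICK action=A_LIGHT

final mode: M_PICK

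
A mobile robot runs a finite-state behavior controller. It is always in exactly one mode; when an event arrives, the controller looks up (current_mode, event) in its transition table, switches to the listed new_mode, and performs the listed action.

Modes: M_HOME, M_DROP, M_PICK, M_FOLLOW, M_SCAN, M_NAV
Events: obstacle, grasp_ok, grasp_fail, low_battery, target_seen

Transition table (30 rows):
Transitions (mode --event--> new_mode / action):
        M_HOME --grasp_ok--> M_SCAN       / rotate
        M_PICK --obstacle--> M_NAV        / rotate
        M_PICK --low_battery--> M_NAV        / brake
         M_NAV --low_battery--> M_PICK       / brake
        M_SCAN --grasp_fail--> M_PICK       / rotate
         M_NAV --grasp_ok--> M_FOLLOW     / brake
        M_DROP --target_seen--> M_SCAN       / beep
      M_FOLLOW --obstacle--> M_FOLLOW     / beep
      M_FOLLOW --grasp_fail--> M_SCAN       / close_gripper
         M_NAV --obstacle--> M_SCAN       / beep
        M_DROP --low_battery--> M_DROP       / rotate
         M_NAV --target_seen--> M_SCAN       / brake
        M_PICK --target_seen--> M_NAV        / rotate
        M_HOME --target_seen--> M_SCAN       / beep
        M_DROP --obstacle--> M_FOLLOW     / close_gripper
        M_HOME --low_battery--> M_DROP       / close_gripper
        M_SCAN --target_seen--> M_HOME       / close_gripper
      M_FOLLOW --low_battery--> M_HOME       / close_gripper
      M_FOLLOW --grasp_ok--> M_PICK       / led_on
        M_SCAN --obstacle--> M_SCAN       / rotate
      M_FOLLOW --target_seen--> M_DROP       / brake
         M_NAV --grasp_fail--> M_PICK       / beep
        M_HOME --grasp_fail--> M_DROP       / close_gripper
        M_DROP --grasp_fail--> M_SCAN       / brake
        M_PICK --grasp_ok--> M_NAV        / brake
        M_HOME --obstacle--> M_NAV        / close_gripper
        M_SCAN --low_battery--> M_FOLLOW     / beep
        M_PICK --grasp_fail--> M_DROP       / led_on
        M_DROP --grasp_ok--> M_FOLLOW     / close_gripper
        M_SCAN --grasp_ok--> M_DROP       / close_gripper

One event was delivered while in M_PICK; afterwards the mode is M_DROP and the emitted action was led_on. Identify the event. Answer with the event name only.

grasp_fail

try obstacle: (M_PICK, obstacle) → (M_NAV, rotate)
try grasp_ok: (M_PICK, grasp_ok) → (M_NAV, brake)
try grasp_fail: (M_PICK, grasp_fail) → (M_DROP, led_on)  ← matches
try low_battery: (M_PICK, low_battery) → (M_NAV, brake)
try target_seen: (M_PICK, target_seen) → (M_NAV, rotate)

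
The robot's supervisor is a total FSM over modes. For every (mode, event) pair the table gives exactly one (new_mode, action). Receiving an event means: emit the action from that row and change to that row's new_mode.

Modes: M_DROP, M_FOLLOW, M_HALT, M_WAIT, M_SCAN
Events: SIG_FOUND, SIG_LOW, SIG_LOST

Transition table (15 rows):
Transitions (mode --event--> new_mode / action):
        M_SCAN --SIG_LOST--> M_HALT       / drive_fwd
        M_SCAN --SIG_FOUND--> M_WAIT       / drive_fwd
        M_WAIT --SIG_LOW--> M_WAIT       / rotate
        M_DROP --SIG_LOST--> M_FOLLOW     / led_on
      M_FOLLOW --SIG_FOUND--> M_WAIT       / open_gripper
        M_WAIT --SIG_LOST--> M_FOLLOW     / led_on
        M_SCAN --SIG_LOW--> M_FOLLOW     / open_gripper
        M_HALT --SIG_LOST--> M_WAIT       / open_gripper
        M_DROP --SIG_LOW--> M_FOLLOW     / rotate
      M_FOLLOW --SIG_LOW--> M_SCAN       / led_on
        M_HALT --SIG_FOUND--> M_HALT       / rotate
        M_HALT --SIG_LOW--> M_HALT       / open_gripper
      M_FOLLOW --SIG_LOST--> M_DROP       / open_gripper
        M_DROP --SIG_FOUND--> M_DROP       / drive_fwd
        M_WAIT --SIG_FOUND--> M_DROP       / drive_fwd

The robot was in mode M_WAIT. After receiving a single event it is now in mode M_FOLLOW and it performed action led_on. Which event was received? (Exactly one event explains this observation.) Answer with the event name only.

try SIG_FOUND: (M_WAIT, SIG_FOUND) → (M_DROP, drive_fwd)
try SIG_LOW: (M_WAIT, SIG_LOW) → (M_WAIT, rotate)
try SIG_LOST: (M_WAIT, SIG_LOST) → (M_FOLLOW, led_on)  ← matches

SIG_LOST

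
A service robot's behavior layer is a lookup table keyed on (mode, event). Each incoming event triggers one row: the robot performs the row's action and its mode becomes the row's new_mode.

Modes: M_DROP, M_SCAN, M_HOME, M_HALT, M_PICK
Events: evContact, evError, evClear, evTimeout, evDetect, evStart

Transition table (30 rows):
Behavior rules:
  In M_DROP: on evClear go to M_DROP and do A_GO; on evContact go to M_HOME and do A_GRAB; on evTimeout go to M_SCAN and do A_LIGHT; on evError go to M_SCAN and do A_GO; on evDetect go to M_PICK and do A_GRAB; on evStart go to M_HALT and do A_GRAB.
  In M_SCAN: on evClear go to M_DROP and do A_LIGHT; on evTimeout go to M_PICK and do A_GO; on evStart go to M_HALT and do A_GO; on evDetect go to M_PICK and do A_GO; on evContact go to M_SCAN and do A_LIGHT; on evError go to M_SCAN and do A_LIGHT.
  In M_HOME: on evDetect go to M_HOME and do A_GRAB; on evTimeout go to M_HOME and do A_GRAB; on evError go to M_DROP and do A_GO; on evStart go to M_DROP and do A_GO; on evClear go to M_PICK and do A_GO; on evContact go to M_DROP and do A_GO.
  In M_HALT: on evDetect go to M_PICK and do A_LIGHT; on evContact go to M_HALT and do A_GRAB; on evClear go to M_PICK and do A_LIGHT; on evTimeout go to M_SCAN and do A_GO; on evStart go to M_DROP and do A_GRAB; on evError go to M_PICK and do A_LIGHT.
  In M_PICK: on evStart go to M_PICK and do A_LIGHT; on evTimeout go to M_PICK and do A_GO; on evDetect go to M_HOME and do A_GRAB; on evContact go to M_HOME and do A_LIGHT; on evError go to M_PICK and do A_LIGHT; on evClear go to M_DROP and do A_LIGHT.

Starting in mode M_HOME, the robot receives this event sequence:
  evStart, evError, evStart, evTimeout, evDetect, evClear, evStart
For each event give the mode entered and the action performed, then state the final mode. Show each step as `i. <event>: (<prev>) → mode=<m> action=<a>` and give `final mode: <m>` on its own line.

final mode: M_HALT

1. evStart: (M_HOME) → mode=M_DROP action=A_GO
2. evError: (M_DROP) → mode=M_SCAN action=A_GO
3. evStart: (M_SCAN) → mode=M_HALT action=A_GO
4. evTimeout: (M_HALT) → mode=M_SCAN action=A_GO
5. evDetect: (M_SCAN) → mode=M_PICK action=A_GO
6. evClear: (M_PICK) → mode=M_DROP action=A_LIGHT
7. evStart: (M_DROP) → mode=M_HALT action=A_GRAB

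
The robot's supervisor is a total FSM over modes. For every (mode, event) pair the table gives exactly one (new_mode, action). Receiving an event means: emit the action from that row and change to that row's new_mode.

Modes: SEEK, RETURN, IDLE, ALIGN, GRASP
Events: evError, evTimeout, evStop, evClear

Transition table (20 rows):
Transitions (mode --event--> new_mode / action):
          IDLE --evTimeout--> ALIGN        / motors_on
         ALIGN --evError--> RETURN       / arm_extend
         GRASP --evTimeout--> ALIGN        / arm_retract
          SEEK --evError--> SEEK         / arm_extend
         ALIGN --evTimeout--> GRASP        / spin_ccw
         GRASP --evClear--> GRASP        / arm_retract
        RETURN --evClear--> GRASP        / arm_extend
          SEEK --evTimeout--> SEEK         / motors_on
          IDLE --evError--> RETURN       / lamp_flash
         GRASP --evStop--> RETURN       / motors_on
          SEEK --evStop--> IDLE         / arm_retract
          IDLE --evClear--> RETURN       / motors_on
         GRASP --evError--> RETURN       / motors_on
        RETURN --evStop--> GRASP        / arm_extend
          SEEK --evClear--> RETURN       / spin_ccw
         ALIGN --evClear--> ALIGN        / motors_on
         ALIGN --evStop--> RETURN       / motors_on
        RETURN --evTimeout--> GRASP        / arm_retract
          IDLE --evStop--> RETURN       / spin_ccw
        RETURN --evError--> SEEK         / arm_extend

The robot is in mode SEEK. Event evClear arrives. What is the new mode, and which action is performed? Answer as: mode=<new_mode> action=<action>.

mode=RETURN action=spin_ccw

current mode = SEEK; filter table to that mode:
  (SEEK, evError) → (SEEK, arm_extend)
  (SEEK, evTimeout) → (SEEK, motors_on)
  (SEEK, evStop) → (IDLE, arm_retract)
  (SEEK, evClear) → (RETURN, spin_ccw)  ← event matches
event = evClear selects (RETURN, spin_ccw)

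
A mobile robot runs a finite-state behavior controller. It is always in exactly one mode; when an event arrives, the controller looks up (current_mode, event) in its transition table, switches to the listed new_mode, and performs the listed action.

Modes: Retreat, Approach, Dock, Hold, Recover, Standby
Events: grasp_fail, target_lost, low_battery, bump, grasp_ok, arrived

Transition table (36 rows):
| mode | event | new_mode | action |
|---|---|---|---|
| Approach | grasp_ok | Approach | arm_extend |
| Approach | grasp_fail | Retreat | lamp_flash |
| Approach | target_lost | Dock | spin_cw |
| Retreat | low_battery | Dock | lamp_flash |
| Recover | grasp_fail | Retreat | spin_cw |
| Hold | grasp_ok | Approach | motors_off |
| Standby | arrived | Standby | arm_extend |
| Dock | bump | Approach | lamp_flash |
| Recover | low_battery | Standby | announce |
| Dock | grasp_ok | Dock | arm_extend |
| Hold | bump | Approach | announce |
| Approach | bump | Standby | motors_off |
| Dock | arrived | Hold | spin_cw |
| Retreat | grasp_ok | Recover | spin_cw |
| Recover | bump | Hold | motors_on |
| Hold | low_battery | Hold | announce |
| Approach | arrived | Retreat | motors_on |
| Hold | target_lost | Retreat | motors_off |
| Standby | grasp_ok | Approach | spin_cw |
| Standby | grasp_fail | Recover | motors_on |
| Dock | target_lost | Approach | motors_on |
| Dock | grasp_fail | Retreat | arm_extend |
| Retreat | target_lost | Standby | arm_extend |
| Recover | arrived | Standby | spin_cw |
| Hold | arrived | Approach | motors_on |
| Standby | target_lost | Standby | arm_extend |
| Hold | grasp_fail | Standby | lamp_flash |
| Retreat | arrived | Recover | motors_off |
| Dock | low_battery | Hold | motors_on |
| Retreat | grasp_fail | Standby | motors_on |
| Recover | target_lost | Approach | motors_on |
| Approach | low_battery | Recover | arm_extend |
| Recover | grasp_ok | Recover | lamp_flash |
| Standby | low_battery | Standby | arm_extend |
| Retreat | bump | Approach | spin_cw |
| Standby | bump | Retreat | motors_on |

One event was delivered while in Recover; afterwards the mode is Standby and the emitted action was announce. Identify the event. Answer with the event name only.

try grasp_fail: (Recover, grasp_fail) → (Retreat, spin_cw)
try target_lost: (Recover, target_lost) → (Approach, motors_on)
try low_battery: (Recover, low_battery) → (Standby, announce)  ← matches
try bump: (Recover, bump) → (Hold, motors_on)
try grasp_ok: (Recover, grasp_ok) → (Recover, lamp_flash)
try arrived: (Recover, arrived) → (Standby, spin_cw)

low_battery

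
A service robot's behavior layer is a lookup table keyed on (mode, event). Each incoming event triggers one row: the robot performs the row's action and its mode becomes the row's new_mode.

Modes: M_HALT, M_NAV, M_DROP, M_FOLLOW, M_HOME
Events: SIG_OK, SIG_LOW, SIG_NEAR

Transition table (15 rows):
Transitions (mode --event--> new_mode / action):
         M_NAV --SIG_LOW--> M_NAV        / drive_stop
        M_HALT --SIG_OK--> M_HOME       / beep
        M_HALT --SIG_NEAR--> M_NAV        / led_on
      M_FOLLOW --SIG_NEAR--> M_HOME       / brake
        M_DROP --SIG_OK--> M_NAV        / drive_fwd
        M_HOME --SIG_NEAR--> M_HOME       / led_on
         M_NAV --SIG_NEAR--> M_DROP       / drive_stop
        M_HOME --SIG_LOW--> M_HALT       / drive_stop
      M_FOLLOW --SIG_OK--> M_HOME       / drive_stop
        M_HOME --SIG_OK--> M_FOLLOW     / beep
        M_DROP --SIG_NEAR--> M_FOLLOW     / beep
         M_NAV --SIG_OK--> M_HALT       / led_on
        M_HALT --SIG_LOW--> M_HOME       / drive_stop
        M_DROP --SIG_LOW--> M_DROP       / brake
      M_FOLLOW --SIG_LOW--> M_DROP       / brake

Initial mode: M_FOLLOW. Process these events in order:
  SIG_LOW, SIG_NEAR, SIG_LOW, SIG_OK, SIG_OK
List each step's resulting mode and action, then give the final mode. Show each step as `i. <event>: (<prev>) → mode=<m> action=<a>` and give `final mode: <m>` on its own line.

final mode: M_HALT

1. SIG_LOW: (M_FOLLOW) → mode=M_DROP action=brake
2. SIG_NEAR: (M_DROP) → mode=M_FOLLOW action=beep
3. SIG_LOW: (M_FOLLOW) → mode=M_DROP action=brake
4. SIG_OK: (M_DROP) → mode=M_NAV action=drive_fwd
5. SIG_OK: (M_NAV) → mode=M_HALT action=led_on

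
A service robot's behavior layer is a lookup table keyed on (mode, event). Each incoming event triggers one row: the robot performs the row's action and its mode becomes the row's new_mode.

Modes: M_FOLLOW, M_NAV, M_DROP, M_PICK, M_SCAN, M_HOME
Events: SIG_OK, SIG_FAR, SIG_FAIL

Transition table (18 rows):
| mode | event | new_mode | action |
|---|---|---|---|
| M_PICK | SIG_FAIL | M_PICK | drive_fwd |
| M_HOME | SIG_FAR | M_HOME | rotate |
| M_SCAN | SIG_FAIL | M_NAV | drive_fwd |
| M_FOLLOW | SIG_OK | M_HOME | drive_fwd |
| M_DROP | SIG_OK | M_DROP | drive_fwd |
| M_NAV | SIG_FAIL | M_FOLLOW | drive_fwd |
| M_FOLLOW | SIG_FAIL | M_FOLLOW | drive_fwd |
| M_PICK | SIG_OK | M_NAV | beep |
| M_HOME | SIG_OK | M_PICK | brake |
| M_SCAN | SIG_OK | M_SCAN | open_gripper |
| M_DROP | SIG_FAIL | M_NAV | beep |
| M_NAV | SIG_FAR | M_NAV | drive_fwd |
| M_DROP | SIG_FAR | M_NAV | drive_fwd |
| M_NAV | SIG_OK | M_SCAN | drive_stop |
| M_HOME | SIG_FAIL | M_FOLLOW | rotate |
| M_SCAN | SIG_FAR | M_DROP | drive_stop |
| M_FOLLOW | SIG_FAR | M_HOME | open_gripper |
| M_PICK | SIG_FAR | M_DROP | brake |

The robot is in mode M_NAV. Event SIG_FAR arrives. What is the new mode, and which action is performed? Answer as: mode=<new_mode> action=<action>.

mode=M_NAV action=drive_fwd

current mode = M_NAV; filter table to that mode:
  (M_NAV, SIG_FAIL) → (M_FOLLOW, drive_fwd)
  (M_NAV, SIG_FAR) → (M_NAV, drive_fwd)  ← event matches
  (M_NAV, SIG_OK) → (M_SCAN, drive_stop)
event = SIG_FAR selects (M_NAV, drive_fwd)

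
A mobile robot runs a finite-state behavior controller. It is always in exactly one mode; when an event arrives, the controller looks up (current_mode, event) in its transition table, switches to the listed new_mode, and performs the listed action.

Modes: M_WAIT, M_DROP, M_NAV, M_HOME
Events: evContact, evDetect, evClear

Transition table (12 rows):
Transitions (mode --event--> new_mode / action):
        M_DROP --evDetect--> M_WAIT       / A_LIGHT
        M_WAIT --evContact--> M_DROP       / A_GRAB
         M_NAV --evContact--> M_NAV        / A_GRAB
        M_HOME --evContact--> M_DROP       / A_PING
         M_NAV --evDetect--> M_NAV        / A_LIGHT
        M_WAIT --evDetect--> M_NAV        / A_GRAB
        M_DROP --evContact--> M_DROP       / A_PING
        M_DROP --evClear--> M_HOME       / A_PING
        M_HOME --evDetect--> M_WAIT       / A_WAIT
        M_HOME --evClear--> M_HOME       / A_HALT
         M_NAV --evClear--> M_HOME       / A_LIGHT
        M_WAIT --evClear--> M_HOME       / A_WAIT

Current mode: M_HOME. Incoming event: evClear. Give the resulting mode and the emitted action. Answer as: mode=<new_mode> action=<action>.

current mode = M_HOME; filter table to that mode:
  (M_HOME, evContact) → (M_DROP, A_PING)
  (M_HOME, evDetect) → (M_WAIT, A_WAIT)
  (M_HOME, evClear) → (M_HOME, A_HALT)  ← event matches
event = evClear selects (M_HOME, A_HALT)

mode=M_HOME action=A_HALT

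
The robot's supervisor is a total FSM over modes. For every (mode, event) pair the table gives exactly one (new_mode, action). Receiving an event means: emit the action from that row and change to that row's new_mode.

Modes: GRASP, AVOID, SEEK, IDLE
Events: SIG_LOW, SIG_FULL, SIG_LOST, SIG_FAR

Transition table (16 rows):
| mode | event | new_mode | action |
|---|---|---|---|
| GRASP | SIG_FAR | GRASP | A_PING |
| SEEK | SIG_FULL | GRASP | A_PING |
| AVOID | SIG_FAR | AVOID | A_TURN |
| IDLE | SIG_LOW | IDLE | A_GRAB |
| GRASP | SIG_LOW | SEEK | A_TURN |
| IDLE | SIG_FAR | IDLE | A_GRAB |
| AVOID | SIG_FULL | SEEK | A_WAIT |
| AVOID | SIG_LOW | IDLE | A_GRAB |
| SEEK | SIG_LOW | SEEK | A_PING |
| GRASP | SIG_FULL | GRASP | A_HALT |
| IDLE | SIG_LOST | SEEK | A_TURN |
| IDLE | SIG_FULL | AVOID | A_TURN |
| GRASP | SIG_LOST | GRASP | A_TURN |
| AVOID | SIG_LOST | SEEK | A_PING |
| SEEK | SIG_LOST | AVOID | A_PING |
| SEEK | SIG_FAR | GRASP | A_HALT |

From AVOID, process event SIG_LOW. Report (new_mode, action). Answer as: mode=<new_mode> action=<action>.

current mode = AVOID; filter table to that mode:
  (AVOID, SIG_FAR) → (AVOID, A_TURN)
  (AVOID, SIG_FULL) → (SEEK, A_WAIT)
  (AVOID, SIG_LOW) → (IDLE, A_GRAB)  ← event matches
  (AVOID, SIG_LOST) → (SEEK, A_PING)
event = SIG_LOW selects (IDLE, A_GRAB)

mode=IDLE action=A_GRAB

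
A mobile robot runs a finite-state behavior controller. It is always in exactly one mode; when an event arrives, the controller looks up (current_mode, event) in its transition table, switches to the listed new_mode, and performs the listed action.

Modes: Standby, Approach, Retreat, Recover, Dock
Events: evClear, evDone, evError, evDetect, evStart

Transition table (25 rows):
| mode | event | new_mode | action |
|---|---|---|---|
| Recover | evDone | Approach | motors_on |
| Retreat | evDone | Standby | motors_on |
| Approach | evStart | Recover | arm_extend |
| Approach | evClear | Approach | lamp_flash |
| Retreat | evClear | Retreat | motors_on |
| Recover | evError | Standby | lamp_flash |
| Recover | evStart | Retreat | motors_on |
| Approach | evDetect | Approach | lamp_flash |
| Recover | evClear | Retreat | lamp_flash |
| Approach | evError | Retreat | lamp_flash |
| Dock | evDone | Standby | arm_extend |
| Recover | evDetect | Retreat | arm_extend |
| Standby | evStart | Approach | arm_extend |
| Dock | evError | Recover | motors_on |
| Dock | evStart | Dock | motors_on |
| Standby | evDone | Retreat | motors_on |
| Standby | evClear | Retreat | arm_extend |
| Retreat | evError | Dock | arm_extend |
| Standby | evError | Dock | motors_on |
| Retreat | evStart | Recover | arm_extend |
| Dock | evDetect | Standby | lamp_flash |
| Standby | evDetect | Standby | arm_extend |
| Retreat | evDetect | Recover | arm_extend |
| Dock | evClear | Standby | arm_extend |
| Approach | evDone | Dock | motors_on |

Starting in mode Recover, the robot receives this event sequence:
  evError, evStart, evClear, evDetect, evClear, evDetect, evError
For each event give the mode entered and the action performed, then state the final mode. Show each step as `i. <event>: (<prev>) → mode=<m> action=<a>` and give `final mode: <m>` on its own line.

1. evError: (Recover) → mode=Standby action=lamp_flash
2. evStart: (Standby) → mode=Approach action=arm_extend
3. evClear: (Approach) → mode=Approach action=lamp_flash
4. evDetect: (Approach) → mode=Approach action=lamp_flash
5. evClear: (Approach) → mode=Approach action=lamp_flash
6. evDetect: (Approach) → mode=Approach action=lamp_flash
7. evError: (Approach) → mode=Retreat action=lamp_flash

final mode: Retreat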